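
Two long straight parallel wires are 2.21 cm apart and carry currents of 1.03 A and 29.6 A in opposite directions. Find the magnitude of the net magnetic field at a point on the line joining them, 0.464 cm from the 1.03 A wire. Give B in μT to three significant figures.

Each long wire gives B = μ₀I/(2πd). Distances are d₁ = 0.00464 m and d₂ = 0.01746 m.
B₁ = 4.44×10⁻⁵ T, B₂ = 3.39×10⁻⁴ T.
Between antiparallel currents both contributions point the same way, so they add. B = B₁ + B₂ = 4.44×10⁻⁵ + 3.39×10⁻⁴ = 3.83×10⁻⁴ T.

B ≈ 383 μT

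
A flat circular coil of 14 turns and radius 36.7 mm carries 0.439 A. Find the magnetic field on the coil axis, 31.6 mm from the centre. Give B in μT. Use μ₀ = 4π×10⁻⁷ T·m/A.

For an N-turn flat coil, B = Nμ₀IR²/[2(R²+z²)^(3/2)] with R = 0.0367 m, z = 0.0316 m.
B = 14 × 3.27×10⁻⁶ T = 4.58×10⁻⁵ T.

B ≈ 45.8 μT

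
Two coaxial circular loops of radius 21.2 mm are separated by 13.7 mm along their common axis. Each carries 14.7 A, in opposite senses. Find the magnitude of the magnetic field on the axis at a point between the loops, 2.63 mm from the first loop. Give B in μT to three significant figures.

B ≈ 122 μT

Each loop contributes B = μ₀IR²/[2(R²+z²)^(3/2)] on the axis, with z measured from that loop.
Loop 1 (z = 0.00263 m): B₁ = 4.26×10⁻⁴ T. Loop 2 (z = 0.01107 m): B₂ = 3.03×10⁻⁴ T.
The fields oppose: B = |B₁ − B₂| = 1.22×10⁻⁴ T.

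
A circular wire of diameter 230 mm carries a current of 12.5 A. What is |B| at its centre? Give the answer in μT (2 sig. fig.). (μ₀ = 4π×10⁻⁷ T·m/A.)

At the centre of a circular loop the Biot–Savart law gives B = μ₀I/(2R) (so R = 0.115 m).
B = (4π×10⁻⁷ × 12.5) / (2 × 0.115) = 6.83×10⁻⁵ T.

B ≈ 68 μT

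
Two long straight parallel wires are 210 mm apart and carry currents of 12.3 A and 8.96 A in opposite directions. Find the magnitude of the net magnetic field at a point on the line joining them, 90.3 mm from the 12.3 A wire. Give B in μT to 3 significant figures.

B ≈ 42.2 μT

Each long wire gives B = μ₀I/(2πd). Distances are d₁ = 0.0903 m and d₂ = 0.1197 m.
B₁ = 2.72×10⁻⁵ T, B₂ = 1.50×10⁻⁵ T.
Between antiparallel currents both contributions point the same way, so they add. B = B₁ + B₂ = 2.72×10⁻⁵ + 1.50×10⁻⁵ = 4.22×10⁻⁵ T.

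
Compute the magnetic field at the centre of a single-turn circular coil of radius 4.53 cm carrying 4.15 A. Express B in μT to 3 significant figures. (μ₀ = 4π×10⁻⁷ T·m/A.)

At the centre of a circular loop the Biot–Savart law gives B = μ₀I/(2R).
B = (4π×10⁻⁷ × 4.15) / (2 × 0.0453) = 5.76×10⁻⁵ T.

B ≈ 57.6 μT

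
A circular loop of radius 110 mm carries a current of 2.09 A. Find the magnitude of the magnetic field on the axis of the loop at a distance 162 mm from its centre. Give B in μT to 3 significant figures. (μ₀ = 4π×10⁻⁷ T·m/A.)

B ≈ 2.12 μT

On the axis of a circular loop, B = μ₀IR² / [2(R²+z²)^(3/2)].
R² + z² = (0.11)² + (0.162)² = 0.03834 m², and (R²+z²)^(3/2) = 7.51×10⁻³ m³.
B = (4π×10⁻⁷ × 2.09 × 0.0121) / (2 × 7.51×10⁻³) = 2.12×10⁻⁶ T.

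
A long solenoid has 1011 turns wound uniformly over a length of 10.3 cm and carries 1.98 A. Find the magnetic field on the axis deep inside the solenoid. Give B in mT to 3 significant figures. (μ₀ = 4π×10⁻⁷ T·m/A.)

B ≈ 24.4 mT

Inside a long solenoid, B = μ₀nI with n = 9816 turns/m.
B = 4π×10⁻⁷ × 9816 × 1.98 = 2.44×10⁻² T.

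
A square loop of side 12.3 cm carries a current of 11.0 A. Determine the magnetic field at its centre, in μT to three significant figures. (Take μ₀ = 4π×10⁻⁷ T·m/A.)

Each side is a finite straight segment at perpendicular distance d = a/(2 tan(π/4)) = 0.0615 m from the centre, with end-angles ±π/4.
One side contributes B₁ = (μ₀I/4πd)·2 sin(π/4) = 2.53×10⁻⁵ T.
All 4 sides add in the same direction: B = 4 × 2.53×10⁻⁵ = 1.01×10⁻⁴ T.

B ≈ 101 μT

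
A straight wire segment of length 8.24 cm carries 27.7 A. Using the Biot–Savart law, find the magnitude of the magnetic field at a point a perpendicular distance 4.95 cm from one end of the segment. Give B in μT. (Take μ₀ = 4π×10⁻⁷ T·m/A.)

B ≈ 48.0 μT

For a finite straight segment, B = (μ₀I/4πd)(sinθ₁ + sinθ₂), where θ₁, θ₂ are the angles from the perpendicular to each end.
The perpendicular foot is at one end, so the two end-offsets along the wire are 0 and L = 0.0824 m.
sinθ₁ = 0/√(0²+0.0495²) = 0.0000; sinθ₂ = 0.0824/√(0.0824²+0.0495²) = 0.8572.
B = (4π×10⁻⁷ × 27.7) / (4π × 0.0495) × (0.0000 + 0.8572) = 4.80×10⁻⁵ T.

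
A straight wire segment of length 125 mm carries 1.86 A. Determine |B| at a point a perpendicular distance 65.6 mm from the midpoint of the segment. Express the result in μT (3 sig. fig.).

B ≈ 3.91 μT

For a finite straight segment, B = (μ₀I/4πd)(sinθ₁ + sinθ₂), where θ₁, θ₂ are the angles from the perpendicular to each end.
The perpendicular from the point meets the wire at its midpoint, so each end is L/2 = 0.0625 m away along the wire.
sinθ₁ = 0.0625/√(0.0625²+0.0656²) = 0.6898; sinθ₂ = 0.0625/√(0.0625²+0.0656²) = 0.6898.
B = (4π×10⁻⁷ × 1.86) / (4π × 0.0656) × (0.6898 + 0.6898) = 3.91×10⁻⁶ T.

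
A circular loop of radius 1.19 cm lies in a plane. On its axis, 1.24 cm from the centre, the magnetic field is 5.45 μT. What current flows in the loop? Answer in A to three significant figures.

On the axis of a loop, B = μ₀IR²/[2(R²+z²)^(3/2)], so I = 2B(R²+z²)^(3/2)/(μ₀R²).
R² + z² = 0.0001416 + 0.0001538 = 0.0002954 m²; raised to 3/2 gives 5.08×10⁻⁶ m³.
I = 2 × 5.45×10⁻⁶ × 5.08×10⁻⁶ / (1.26×10⁻⁶ × 0.0001416) = 0.311 A.

I ≈ 0.311 A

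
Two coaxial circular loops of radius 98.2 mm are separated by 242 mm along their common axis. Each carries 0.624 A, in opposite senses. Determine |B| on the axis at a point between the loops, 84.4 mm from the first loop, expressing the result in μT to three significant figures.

B ≈ 1.15 μT

Each loop contributes B = μ₀IR²/[2(R²+z²)^(3/2)] on the axis, with z measured from that loop.
Loop 1 (z = 0.0844 m): B₁ = 1.74×10⁻⁶ T. Loop 2 (z = 0.1576 m): B₂ = 5.90×10⁻⁷ T.
The fields oppose: B = |B₁ − B₂| = 1.15×10⁻⁶ T.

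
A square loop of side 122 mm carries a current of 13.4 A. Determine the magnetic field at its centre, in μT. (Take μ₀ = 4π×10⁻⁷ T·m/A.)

B ≈ 124 μT

Each side is a finite straight segment at perpendicular distance d = a/(2 tan(π/4)) = 0.061 m from the centre, with end-angles ±π/4.
One side contributes B₁ = (μ₀I/4πd)·2 sin(π/4) = 3.11×10⁻⁵ T.
All 4 sides add in the same direction: B = 4 × 3.11×10⁻⁵ = 1.24×10⁻⁴ T.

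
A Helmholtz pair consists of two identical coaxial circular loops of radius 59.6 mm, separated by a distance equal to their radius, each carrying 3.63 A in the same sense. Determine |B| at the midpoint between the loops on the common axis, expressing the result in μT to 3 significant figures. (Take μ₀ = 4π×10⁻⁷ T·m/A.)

B ≈ 54.8 μT

Each loop contributes B = μ₀IR²/[2(R²+z²)^(3/2)] on the axis, with z measured from that loop.
Loop 1 (z = 0.0298 m): B₁ = 2.74×10⁻⁵ T. Loop 2 (z = 0.0298 m): B₂ = 2.74×10⁻⁵ T.
The fields add: B = B₁ + B₂ = 5.48×10⁻⁵ T.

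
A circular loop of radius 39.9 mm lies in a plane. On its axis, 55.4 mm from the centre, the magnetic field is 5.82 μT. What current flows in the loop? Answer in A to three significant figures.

I ≈ 1.85 A

On the axis of a loop, B = μ₀IR²/[2(R²+z²)^(3/2)], so I = 2B(R²+z²)^(3/2)/(μ₀R²).
R² + z² = 0.001592 + 0.003069 = 0.004661 m²; raised to 3/2 gives 3.18×10⁻⁴ m³.
I = 2 × 5.82×10⁻⁶ × 3.18×10⁻⁴ / (1.26×10⁻⁶ × 0.001592) = 1.85 A.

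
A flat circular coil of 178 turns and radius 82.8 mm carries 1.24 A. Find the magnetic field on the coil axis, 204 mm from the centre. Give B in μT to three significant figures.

B ≈ 89.1 μT

For an N-turn flat coil, B = Nμ₀IR²/[2(R²+z²)^(3/2)] with R = 0.0828 m, z = 0.204 m.
B = 178 × 5.01×10⁻⁷ T = 8.91×10⁻⁵ T.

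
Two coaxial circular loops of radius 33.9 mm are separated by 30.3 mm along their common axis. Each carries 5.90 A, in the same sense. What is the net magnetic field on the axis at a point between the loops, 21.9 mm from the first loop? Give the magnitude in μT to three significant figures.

Each loop contributes B = μ₀IR²/[2(R²+z²)^(3/2)] on the axis, with z measured from that loop.
Loop 1 (z = 0.0219 m): B₁ = 6.48×10⁻⁵ T. Loop 2 (z = 0.0084 m): B₂ = 1.00×10⁻⁴ T.
The fields add: B = B₁ + B₂ = 1.65×10⁻⁴ T.

B ≈ 165 μT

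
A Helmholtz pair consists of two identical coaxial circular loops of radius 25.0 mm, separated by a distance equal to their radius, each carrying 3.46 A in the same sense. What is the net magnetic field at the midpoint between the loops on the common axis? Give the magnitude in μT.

Each loop contributes B = μ₀IR²/[2(R²+z²)^(3/2)] on the axis, with z measured from that loop.
Loop 1 (z = 0.0125 m): B₁ = 6.22×10⁻⁵ T. Loop 2 (z = 0.0125 m): B₂ = 6.22×10⁻⁵ T.
The fields add: B = B₁ + B₂ = 1.24×10⁻⁴ T.

B ≈ 124 μT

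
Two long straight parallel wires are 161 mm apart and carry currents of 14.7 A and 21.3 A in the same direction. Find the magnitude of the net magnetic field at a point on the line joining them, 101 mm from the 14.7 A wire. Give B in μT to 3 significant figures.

B ≈ 41.9 μT

Each long wire gives B = μ₀I/(2πd). Distances are d₁ = 0.101 m and d₂ = 0.06 m.
B₁ = 2.91×10⁻⁵ T, B₂ = 7.10×10⁻⁵ T.
Between parallel currents the two contributions point in opposite directions, so they subtract. B = |B₁ − B₂| = |2.91×10⁻⁵ − 7.10×10⁻⁵| = 4.19×10⁻⁵ T.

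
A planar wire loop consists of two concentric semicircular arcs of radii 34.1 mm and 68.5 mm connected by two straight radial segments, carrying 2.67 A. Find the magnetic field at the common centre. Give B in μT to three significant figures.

B ≈ 12.4 μT

The radial connectors point toward the centre, so dl × r̂ = 0 and they contribute nothing.
Each semicircle gives μ₀I/(4R): inner arc 2.46×10⁻⁵ T, outer arc 1.22×10⁻⁵ T.
The two arcs carry current in opposite angular senses, so their fields oppose: B = |2.46×10⁻⁵ − 1.22×10⁻⁵| = 1.24×10⁻⁵ T.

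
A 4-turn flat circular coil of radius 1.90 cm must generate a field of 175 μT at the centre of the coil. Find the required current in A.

For an N-turn coil, B = Nμ₀I/(2R) with R = 0.019 m, so I = 2RB/(Nμ₀) = 2 × 0.019 × 1.75×10⁻⁴ / (4 × 4π×10⁻⁷) = 1.32 A.

I ≈ 1.32 A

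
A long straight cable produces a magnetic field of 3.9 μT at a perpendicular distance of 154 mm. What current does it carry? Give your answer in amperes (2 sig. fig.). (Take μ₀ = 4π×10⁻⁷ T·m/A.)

I ≈ 3.0 A

For a long straight wire B = μ₀I/(2πd), so I = 2πdB/μ₀.
I = 2π × 0.154 × 3.90×10⁻⁶ / (4π×10⁻⁷) = 3.00 A.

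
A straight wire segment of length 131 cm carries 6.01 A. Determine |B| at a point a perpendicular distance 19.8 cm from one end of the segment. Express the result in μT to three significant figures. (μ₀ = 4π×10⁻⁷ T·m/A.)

For a finite straight segment, B = (μ₀I/4πd)(sinθ₁ + sinθ₂), where θ₁, θ₂ are the angles from the perpendicular to each end.
The perpendicular foot is at one end, so the two end-offsets along the wire are 0 and L = 1.31 m.
sinθ₁ = 0/√(0²+0.198²) = 0.0000; sinθ₂ = 1.31/√(1.31²+0.198²) = 0.9888.
B = (4π×10⁻⁷ × 6.01) / (4π × 0.198) × (0.0000 + 0.9888) = 3.00×10⁻⁶ T.

B ≈ 3.00 μT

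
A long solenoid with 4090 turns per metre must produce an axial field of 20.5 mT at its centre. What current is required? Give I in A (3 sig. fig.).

I ≈ 3.99 A

Inside a long solenoid B = μ₀nI with n = 4090 m⁻¹, so I = B/(μ₀n).
I = 2.05×10⁻² / (4π×10⁻⁷ × 4090) = 3.99 A.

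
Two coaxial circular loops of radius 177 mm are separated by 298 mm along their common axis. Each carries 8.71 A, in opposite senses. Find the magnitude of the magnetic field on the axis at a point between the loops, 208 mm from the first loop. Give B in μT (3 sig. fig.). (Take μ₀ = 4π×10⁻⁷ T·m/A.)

B ≈ 13.5 μT

Each loop contributes B = μ₀IR²/[2(R²+z²)^(3/2)] on the axis, with z measured from that loop.
Loop 1 (z = 0.208 m): B₁ = 8.42×10⁻⁶ T. Loop 2 (z = 0.09 m): B₂ = 2.19×10⁻⁵ T.
The fields oppose: B = |B₁ − B₂| = 1.35×10⁻⁵ T.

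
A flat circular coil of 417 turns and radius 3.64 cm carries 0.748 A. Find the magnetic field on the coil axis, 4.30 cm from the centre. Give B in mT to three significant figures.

For an N-turn flat coil, B = Nμ₀IR²/[2(R²+z²)^(3/2)] with R = 0.0364 m, z = 0.043 m.
B = 417 × 3.48×10⁻⁶ T = 1.45×10⁻³ T.

B ≈ 1.45 mT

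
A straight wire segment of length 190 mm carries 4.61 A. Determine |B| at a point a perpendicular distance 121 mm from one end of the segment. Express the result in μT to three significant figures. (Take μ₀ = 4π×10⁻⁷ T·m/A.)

B ≈ 3.21 μT

For a finite straight segment, B = (μ₀I/4πd)(sinθ₁ + sinθ₂), where θ₁, θ₂ are the angles from the perpendicular to each end.
The perpendicular foot is at one end, so the two end-offsets along the wire are 0 and L = 0.19 m.
sinθ₁ = 0/√(0²+0.121²) = 0.0000; sinθ₂ = 0.19/√(0.19²+0.121²) = 0.8435.
B = (4π×10⁻⁷ × 4.61) / (4π × 0.121) × (0.0000 + 0.8435) = 3.21×10⁻⁶ T.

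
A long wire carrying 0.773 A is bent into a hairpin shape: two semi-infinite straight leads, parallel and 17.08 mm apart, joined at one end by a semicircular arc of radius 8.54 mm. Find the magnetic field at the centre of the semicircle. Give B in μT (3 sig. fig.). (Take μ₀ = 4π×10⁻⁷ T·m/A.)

The semicircular arc contributes B_arc = μ₀I·π/(4πR) = μ₀I/(4R) = 2.84×10⁻⁵ T.
Each semi-infinite lead is at perpendicular distance R = 0.00854 m from the centre, with the perpendicular foot at its near end, so it contributes μ₀I/(4πR); both point the same way, together 1.81×10⁻⁵ T.
Arc and leads all point the same direction: B = 2.84×10⁻⁵ + 1.81×10⁻⁵ = 4.65×10⁻⁵ T.

B ≈ 46.5 μT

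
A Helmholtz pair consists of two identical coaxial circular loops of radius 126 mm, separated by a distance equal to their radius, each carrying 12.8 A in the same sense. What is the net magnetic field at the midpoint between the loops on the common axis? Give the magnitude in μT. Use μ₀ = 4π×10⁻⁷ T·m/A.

B ≈ 91.3 μT

Each loop contributes B = μ₀IR²/[2(R²+z²)^(3/2)] on the axis, with z measured from that loop.
Loop 1 (z = 0.063 m): B₁ = 4.57×10⁻⁵ T. Loop 2 (z = 0.063 m): B₂ = 4.57×10⁻⁵ T.
The fields add: B = B₁ + B₂ = 9.13×10⁻⁵ T.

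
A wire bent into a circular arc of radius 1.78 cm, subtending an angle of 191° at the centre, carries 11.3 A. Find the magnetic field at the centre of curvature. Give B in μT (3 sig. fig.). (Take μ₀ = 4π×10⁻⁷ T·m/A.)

The Biot–Savart field of a circular arc at its centre is B = μ₀Iφ/(4πR), with φ = 3.334 rad.
B = (4π×10⁻⁷ × 11.3 × 3.334) / (4π × 0.0178) = 2.12×10⁻⁴ T.

B ≈ 212 μT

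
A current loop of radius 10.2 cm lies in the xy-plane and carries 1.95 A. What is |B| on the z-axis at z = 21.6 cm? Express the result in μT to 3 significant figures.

On the axis of a circular loop, B = μ₀IR² / [2(R²+z²)^(3/2)].
R² + z² = (0.102)² + (0.216)² = 0.05706 m², and (R²+z²)^(3/2) = 1.36×10⁻² m³.
B = (4π×10⁻⁷ × 1.95 × 0.0104) / (2 × 1.36×10⁻²) = 9.35×10⁻⁷ T.

B ≈ 0.935 μT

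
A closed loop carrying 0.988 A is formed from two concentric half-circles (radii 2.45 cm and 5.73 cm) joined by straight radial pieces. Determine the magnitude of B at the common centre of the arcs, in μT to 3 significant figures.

B ≈ 7.25 μT

The radial connectors point toward the centre, so dl × r̂ = 0 and they contribute nothing.
Each semicircle gives μ₀I/(4R): inner arc 1.27×10⁻⁵ T, outer arc 5.42×10⁻⁶ T.
The two arcs carry current in opposite angular senses, so their fields oppose: B = |1.27×10⁻⁵ − 5.42×10⁻⁶| = 7.25×10⁻⁶ T.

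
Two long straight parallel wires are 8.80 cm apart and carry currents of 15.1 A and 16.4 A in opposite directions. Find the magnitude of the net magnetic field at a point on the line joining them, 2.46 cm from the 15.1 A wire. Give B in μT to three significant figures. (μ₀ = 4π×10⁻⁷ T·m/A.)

Each long wire gives B = μ₀I/(2πd). Distances are d₁ = 0.0246 m and d₂ = 0.0634 m.
B₁ = 1.23×10⁻⁴ T, B₂ = 5.17×10⁻⁵ T.
Between antiparallel currents both contributions point the same way, so they add. B = B₁ + B₂ = 1.23×10⁻⁴ + 5.17×10⁻⁵ = 1.74×10⁻⁴ T.

B ≈ 174 μT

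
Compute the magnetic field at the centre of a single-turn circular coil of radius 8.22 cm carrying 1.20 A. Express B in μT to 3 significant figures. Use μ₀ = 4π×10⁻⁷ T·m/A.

B ≈ 9.17 μT

At the centre of a circular loop the Biot–Savart law gives B = μ₀I/(2R).
B = (4π×10⁻⁷ × 1.20) / (2 × 0.0822) = 9.17×10⁻⁶ T.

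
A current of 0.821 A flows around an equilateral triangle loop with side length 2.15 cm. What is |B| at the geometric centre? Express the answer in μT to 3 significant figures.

B ≈ 68.7 μT

Each side is a finite straight segment at perpendicular distance d = a/(2 tan(π/3)) = 0.006207 m from the centre, with end-angles ±π/3.
One side contributes B₁ = (μ₀I/4πd)·2 sin(π/3) = 2.29×10⁻⁵ T.
All 3 sides add in the same direction: B = 3 × 2.29×10⁻⁵ = 6.87×10⁻⁵ T.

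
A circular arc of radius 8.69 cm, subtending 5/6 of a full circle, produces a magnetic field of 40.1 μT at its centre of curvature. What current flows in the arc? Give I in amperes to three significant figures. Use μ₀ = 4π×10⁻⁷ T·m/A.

I ≈ 6.66 A

For a circular arc, B = μ₀Iφ/(4πR) with φ in radians; here φ = 5.236 rad.
So I = 4πRB/(μ₀φ) = 4π × 0.0869 × 4.01×10⁻⁵ / (4π×10⁻⁷ × 5.236) = 6.66 A.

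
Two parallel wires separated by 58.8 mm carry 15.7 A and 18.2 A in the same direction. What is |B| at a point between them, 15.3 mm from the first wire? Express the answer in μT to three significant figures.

Each long wire gives B = μ₀I/(2πd). Distances are d₁ = 0.0153 m and d₂ = 0.0435 m.
B₁ = 2.05×10⁻⁴ T, B₂ = 8.37×10⁻⁵ T.
Between parallel currents the two contributions point in opposite directions, so they subtract. B = |B₁ − B₂| = |2.05×10⁻⁴ − 8.37×10⁻⁵| = 1.22×10⁻⁴ T.

B ≈ 122 μT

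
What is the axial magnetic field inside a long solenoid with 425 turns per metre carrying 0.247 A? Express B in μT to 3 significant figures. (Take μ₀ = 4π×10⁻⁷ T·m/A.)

Inside a long solenoid, B = μ₀nI with n = 425 turns/m.
B = 4π×10⁻⁷ × 425 × 0.247 = 1.32×10⁻⁴ T.

B ≈ 132 μT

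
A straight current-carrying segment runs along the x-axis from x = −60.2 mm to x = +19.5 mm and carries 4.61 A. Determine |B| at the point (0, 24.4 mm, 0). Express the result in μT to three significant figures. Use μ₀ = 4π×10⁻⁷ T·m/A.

For a finite straight segment, B = (μ₀I/4πd)(sinθ₁ + sinθ₂), where θ₁, θ₂ are the angles from the perpendicular to each end.
The perpendicular distance is d = 0.0244 m; the end-offsets along the wire are a = 0.0602 m and b = 0.0195 m.
sinθ₁ = 0.0602/√(0.0602²+0.0244²) = 0.9268; sinθ₂ = 0.0195/√(0.0195²+0.0244²) = 0.6243.
B = (4π×10⁻⁷ × 4.61) / (4π × 0.0244) × (0.9268 + 0.6243) = 2.93×10⁻⁵ T.

B ≈ 29.3 μT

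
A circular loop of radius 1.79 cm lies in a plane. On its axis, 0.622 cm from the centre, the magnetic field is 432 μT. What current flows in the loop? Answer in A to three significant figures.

On the axis of a loop, B = μ₀IR²/[2(R²+z²)^(3/2)], so I = 2B(R²+z²)^(3/2)/(μ₀R²).
R² + z² = 0.0003204 + 3.869×10⁻⁵ = 0.0003591 m²; raised to 3/2 gives 6.80×10⁻⁶ m³.
I = 2 × 4.32×10⁻⁴ × 6.80×10⁻⁶ / (1.26×10⁻⁶ × 0.0003204) = 14.6 A.

I ≈ 14.6 A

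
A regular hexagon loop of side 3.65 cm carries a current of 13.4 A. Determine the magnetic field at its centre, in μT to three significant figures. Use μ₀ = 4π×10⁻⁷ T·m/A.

Each side is a finite straight segment at perpendicular distance d = a/(2 tan(π/6)) = 0.03161 m from the centre, with end-angles ±π/6.
One side contributes B₁ = (μ₀I/4πd)·2 sin(π/6) = 4.24×10⁻⁵ T.
All 6 sides add in the same direction: B = 6 × 4.24×10⁻⁵ = 2.54×10⁻⁴ T.

B ≈ 254 μT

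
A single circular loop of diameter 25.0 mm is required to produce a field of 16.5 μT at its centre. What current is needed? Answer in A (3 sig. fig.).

I ≈ 0.328 A

At the centre of a circular loop B = μ₀I/(2R), so I = 2RB/μ₀.
With R = 0.0125 m, I = 2 × 0.0125 × 1.65×10⁻⁵ / (4π×10⁻⁷) = 0.328 A.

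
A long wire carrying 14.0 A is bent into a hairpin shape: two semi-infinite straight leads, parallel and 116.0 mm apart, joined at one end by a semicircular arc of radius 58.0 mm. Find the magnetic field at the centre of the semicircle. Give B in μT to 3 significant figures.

B ≈ 124 μT

The semicircular arc contributes B_arc = μ₀I·π/(4πR) = μ₀I/(4R) = 7.58×10⁻⁵ T.
Each semi-infinite lead is at perpendicular distance R = 0.058 m from the centre, with the perpendicular foot at its near end, so it contributes μ₀I/(4πR); both point the same way, together 4.83×10⁻⁵ T.
Arc and leads all point the same direction: B = 7.58×10⁻⁵ + 4.83×10⁻⁵ = 1.24×10⁻⁴ T.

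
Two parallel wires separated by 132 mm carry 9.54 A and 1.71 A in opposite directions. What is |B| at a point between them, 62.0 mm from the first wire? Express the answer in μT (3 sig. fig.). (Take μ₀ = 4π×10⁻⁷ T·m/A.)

B ≈ 35.7 μT

Each long wire gives B = μ₀I/(2πd). Distances are d₁ = 0.062 m and d₂ = 0.07 m.
B₁ = 3.08×10⁻⁵ T, B₂ = 4.89×10⁻⁶ T.
Between antiparallel currents both contributions point the same way, so they add. B = B₁ + B₂ = 3.08×10⁻⁵ + 4.89×10⁻⁶ = 3.57×10⁻⁵ T.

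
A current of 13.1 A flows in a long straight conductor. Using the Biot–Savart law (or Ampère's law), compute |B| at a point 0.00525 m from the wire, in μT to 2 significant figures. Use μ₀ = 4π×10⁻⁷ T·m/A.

For an infinitely long straight wire, B = μ₀I/(2πd).
B = (4π×10⁻⁷ × 13.1) / (2π × 0.00525) = 4.99×10⁻⁴ T.

B ≈ 500 μT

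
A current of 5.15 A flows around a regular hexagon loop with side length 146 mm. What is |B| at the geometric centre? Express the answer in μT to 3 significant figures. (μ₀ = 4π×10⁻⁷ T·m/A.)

Each side is a finite straight segment at perpendicular distance d = a/(2 tan(π/6)) = 0.1264 m from the centre, with end-angles ±π/6.
One side contributes B₁ = (μ₀I/4πd)·2 sin(π/6) = 4.07×10⁻⁶ T.
All 6 sides add in the same direction: B = 6 × 4.07×10⁻⁶ = 2.44×10⁻⁵ T.

B ≈ 24.4 μT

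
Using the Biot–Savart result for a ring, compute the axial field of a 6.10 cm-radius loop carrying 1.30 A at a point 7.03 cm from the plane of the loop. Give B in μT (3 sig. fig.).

B ≈ 3.77 μT

On the axis of a circular loop, B = μ₀IR² / [2(R²+z²)^(3/2)].
R² + z² = (0.061)² + (0.0703)² = 0.008663 m², and (R²+z²)^(3/2) = 8.06×10⁻⁴ m³.
B = (4π×10⁻⁷ × 1.30 × 0.003721) / (2 × 8.06×10⁻⁴) = 3.77×10⁻⁶ T.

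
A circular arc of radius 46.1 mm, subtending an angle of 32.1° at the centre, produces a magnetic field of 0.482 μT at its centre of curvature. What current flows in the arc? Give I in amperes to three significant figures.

I ≈ 0.397 A

For a circular arc, B = μ₀Iφ/(4πR) with φ in radians; here φ = 0.5603 rad.
So I = 4πRB/(μ₀φ) = 4π × 0.0461 × 4.82×10⁻⁷ / (4π×10⁻⁷ × 0.5603) = 0.397 A.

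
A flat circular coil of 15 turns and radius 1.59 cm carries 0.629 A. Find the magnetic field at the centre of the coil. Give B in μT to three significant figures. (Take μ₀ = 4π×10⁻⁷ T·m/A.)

B ≈ 373 μT

For an N-turn flat coil, B = Nμ₀I/(2R) with R = 0.0159 m.
B = 15 × 2.49×10⁻⁵ T = 3.73×10⁻⁴ T.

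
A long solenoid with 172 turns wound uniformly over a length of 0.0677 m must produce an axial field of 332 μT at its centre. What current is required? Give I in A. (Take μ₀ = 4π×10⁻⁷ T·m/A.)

Inside a long solenoid B = μ₀nI with n = 2541 m⁻¹, so I = B/(μ₀n).
I = 3.32×10⁻⁴ / (4π×10⁻⁷ × 2541) = 0.104 A.

I ≈ 0.104 A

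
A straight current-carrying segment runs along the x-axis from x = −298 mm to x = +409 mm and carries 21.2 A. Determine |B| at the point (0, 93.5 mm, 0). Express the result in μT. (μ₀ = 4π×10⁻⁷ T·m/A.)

For a finite straight segment, B = (μ₀I/4πd)(sinθ₁ + sinθ₂), where θ₁, θ₂ are the angles from the perpendicular to each end.
The perpendicular distance is d = 0.0935 m; the end-offsets along the wire are a = 0.298 m and b = 0.409 m.
sinθ₁ = 0.298/√(0.298²+0.0935²) = 0.9541; sinθ₂ = 0.409/√(0.409²+0.0935²) = 0.9749.
B = (4π×10⁻⁷ × 21.2) / (4π × 0.0935) × (0.9541 + 0.9749) = 4.37×10⁻⁵ T.

B ≈ 43.7 μT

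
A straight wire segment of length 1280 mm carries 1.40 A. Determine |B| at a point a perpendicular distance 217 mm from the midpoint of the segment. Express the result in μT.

B ≈ 1.22 μT

For a finite straight segment, B = (μ₀I/4πd)(sinθ₁ + sinθ₂), where θ₁, θ₂ are the angles from the perpendicular to each end.
The perpendicular from the point meets the wire at its midpoint, so each end is L/2 = 0.64 m away along the wire.
sinθ₁ = 0.64/√(0.64²+0.217²) = 0.9470; sinθ₂ = 0.64/√(0.64²+0.217²) = 0.9470.
B = (4π×10⁻⁷ × 1.40) / (4π × 0.217) × (0.9470 + 0.9470) = 1.22×10⁻⁶ T.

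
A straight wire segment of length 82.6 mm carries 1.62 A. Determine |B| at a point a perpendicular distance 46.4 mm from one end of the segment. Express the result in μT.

For a finite straight segment, B = (μ₀I/4πd)(sinθ₁ + sinθ₂), where θ₁, θ₂ are the angles from the perpendicular to each end.
The perpendicular foot is at one end, so the two end-offsets along the wire are 0 and L = 0.0826 m.
sinθ₁ = 0/√(0²+0.0464²) = 0.0000; sinθ₂ = 0.0826/√(0.0826²+0.0464²) = 0.8719.
B = (4π×10⁻⁷ × 1.62) / (4π × 0.0464) × (0.0000 + 0.8719) = 3.04×10⁻⁶ T.

B ≈ 3.04 μT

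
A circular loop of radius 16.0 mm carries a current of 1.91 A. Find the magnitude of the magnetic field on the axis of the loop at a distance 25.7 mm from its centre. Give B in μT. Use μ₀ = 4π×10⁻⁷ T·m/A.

On the axis of a circular loop, B = μ₀IR² / [2(R²+z²)^(3/2)].
R² + z² = (0.016)² + (0.0257)² = 0.0009165 m², and (R²+z²)^(3/2) = 2.77×10⁻⁵ m³.
B = (4π×10⁻⁷ × 1.91 × 0.000256) / (2 × 2.77×10⁻⁵) = 1.11×10⁻⁵ T.

B ≈ 11.1 μT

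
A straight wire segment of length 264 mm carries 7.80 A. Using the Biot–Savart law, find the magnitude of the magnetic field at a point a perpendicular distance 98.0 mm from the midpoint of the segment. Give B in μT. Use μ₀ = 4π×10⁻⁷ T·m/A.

For a finite straight segment, B = (μ₀I/4πd)(sinθ₁ + sinθ₂), where θ₁, θ₂ are the angles from the perpendicular to each end.
The perpendicular from the point meets the wire at its midpoint, so each end is L/2 = 0.132 m away along the wire.
sinθ₁ = 0.132/√(0.132²+0.098²) = 0.8029; sinθ₂ = 0.132/√(0.132²+0.098²) = 0.8029.
B = (4π×10⁻⁷ × 7.80) / (4π × 0.098) × (0.8029 + 0.8029) = 1.28×10⁻⁵ T.

B ≈ 12.8 μT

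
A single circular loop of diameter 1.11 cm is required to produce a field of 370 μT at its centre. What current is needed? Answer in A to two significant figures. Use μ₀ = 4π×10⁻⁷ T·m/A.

I ≈ 3.3 A

At the centre of a circular loop B = μ₀I/(2R), so I = 2RB/μ₀.
With R = 0.00555 m, I = 2 × 0.00555 × 3.70×10⁻⁴ / (4π×10⁻⁷) = 3.27 A.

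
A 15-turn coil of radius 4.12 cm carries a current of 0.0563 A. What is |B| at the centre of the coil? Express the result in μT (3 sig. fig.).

B ≈ 12.9 μT

For an N-turn flat coil, B = Nμ₀I/(2R) with R = 0.0412 m.
B = 15 × 8.59×10⁻⁷ T = 1.29×10⁻⁵ T.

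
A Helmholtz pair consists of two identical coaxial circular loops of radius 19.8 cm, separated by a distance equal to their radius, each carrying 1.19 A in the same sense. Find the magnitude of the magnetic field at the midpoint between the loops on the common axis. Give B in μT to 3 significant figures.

Each loop contributes B = μ₀IR²/[2(R²+z²)^(3/2)] on the axis, with z measured from that loop.
Loop 1 (z = 0.099 m): B₁ = 2.70×10⁻⁶ T. Loop 2 (z = 0.099 m): B₂ = 2.70×10⁻⁶ T.
The fields add: B = B₁ + B₂ = 5.40×10⁻⁶ T.

B ≈ 5.40 μT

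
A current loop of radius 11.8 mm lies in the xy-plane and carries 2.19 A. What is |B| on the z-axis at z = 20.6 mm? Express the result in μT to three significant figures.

B ≈ 14.3 μT

On the axis of a circular loop, B = μ₀IR² / [2(R²+z²)^(3/2)].
R² + z² = (0.0118)² + (0.0206)² = 0.0005636 m², and (R²+z²)^(3/2) = 1.34×10⁻⁵ m³.
B = (4π×10⁻⁷ × 2.19 × 0.0001392) / (2 × 1.34×10⁻⁵) = 1.43×10⁻⁵ T.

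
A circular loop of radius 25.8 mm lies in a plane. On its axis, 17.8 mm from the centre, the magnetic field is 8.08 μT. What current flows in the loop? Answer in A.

I ≈ 0.595 A

On the axis of a loop, B = μ₀IR²/[2(R²+z²)^(3/2)], so I = 2B(R²+z²)^(3/2)/(μ₀R²).
R² + z² = 0.0006656 + 0.0003168 = 0.0009825 m²; raised to 3/2 gives 3.08×10⁻⁵ m³.
I = 2 × 8.08×10⁻⁶ × 3.08×10⁻⁵ / (1.26×10⁻⁶ × 0.0006656) = 0.595 A.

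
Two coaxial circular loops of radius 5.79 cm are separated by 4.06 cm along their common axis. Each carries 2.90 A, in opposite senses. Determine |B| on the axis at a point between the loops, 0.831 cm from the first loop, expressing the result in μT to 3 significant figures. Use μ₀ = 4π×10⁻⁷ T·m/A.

B ≈ 9.56 μT

Each loop contributes B = μ₀IR²/[2(R²+z²)^(3/2)] on the axis, with z measured from that loop.
Loop 1 (z = 0.00831 m): B₁ = 3.05×10⁻⁵ T. Loop 2 (z = 0.03229 m): B₂ = 2.10×10⁻⁵ T.
The fields oppose: B = |B₁ − B₂| = 9.56×10⁻⁶ T.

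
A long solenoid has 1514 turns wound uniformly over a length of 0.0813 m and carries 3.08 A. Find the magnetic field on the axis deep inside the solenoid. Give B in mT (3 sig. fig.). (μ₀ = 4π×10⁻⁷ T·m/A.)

B ≈ 72.1 mT

Inside a long solenoid, B = μ₀nI with n = 1.862×10⁴ turns/m.
B = 4π×10⁻⁷ × 1.862×10⁴ × 3.08 = 7.21×10⁻² T.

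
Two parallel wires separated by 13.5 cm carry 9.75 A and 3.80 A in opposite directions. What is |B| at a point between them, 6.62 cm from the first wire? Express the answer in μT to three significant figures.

Each long wire gives B = μ₀I/(2πd). Distances are d₁ = 0.0662 m and d₂ = 0.0688 m.
B₁ = 2.95×10⁻⁵ T, B₂ = 1.10×10⁻⁵ T.
Between antiparallel currents both contributions point the same way, so they add. B = B₁ + B₂ = 2.95×10⁻⁵ + 1.10×10⁻⁵ = 4.05×10⁻⁵ T.

B ≈ 40.5 μT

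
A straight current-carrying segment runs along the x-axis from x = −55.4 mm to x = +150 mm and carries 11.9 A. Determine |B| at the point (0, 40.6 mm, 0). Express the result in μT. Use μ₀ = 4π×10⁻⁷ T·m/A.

B ≈ 51.9 μT

For a finite straight segment, B = (μ₀I/4πd)(sinθ₁ + sinθ₂), where θ₁, θ₂ are the angles from the perpendicular to each end.
The perpendicular distance is d = 0.0406 m; the end-offsets along the wire are a = 0.0554 m and b = 0.15 m.
sinθ₁ = 0.0554/√(0.0554²+0.0406²) = 0.8066; sinθ₂ = 0.15/√(0.15²+0.0406²) = 0.9653.
B = (4π×10⁻⁷ × 11.9) / (4π × 0.0406) × (0.8066 + 0.9653) = 5.19×10⁻⁵ T.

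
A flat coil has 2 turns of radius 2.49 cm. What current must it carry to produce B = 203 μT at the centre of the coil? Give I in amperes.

I ≈ 4.02 A

For an N-turn coil, B = Nμ₀I/(2R) with R = 0.0249 m, so I = 2RB/(Nμ₀) = 2 × 0.0249 × 2.03×10⁻⁴ / (2 × 4π×10⁻⁷) = 4.02 A.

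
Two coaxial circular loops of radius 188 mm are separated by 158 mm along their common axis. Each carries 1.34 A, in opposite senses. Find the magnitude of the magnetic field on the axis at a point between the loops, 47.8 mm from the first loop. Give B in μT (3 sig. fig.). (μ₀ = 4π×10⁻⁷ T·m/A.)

B ≈ 1.20 μT

Each loop contributes B = μ₀IR²/[2(R²+z²)^(3/2)] on the axis, with z measured from that loop.
Loop 1 (z = 0.0478 m): B₁ = 4.08×10⁻⁶ T. Loop 2 (z = 0.1102 m): B₂ = 2.88×10⁻⁶ T.
The fields oppose: B = |B₁ − B₂| = 1.20×10⁻⁶ T.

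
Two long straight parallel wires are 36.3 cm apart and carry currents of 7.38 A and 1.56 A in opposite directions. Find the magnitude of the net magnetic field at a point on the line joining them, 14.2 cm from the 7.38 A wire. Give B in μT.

B ≈ 11.8 μT

Each long wire gives B = μ₀I/(2πd). Distances are d₁ = 0.142 m and d₂ = 0.221 m.
B₁ = 1.04×10⁻⁵ T, B₂ = 1.41×10⁻⁶ T.
Between antiparallel currents both contributions point the same way, so they add. B = B₁ + B₂ = 1.04×10⁻⁵ + 1.41×10⁻⁶ = 1.18×10⁻⁵ T.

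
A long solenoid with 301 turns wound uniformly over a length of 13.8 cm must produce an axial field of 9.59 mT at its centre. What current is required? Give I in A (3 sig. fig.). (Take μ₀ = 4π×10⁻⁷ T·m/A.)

Inside a long solenoid B = μ₀nI with n = 2181 m⁻¹, so I = B/(μ₀n).
I = 9.59×10⁻³ / (4π×10⁻⁷ × 2181) = 3.50 A.

I ≈ 3.50 A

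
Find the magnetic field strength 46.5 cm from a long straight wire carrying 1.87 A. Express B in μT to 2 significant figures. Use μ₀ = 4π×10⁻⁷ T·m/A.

For an infinitely long straight wire, B = μ₀I/(2πd).
B = (4π×10⁻⁷ × 1.87) / (2π × 0.465) = 8.04×10⁻⁷ T.

B ≈ 0.80 μT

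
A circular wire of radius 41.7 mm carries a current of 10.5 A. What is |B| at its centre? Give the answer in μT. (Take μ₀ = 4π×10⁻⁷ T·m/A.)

At the centre of a circular loop the Biot–Savart law gives B = μ₀I/(2R).
B = (4π×10⁻⁷ × 10.5) / (2 × 0.0417) = 1.58×10⁻⁴ T.

B ≈ 158 μT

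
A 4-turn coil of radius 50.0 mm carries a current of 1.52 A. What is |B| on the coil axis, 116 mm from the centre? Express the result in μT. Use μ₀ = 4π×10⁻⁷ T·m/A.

B ≈ 4.74 μT

For an N-turn flat coil, B = Nμ₀IR²/[2(R²+z²)^(3/2)] with R = 0.05 m, z = 0.116 m.
B = 4 × 1.18×10⁻⁶ T = 4.74×10⁻⁶ T.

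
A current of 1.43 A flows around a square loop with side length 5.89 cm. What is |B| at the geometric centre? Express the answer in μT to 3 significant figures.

B ≈ 27.5 μT

Each side is a finite straight segment at perpendicular distance d = a/(2 tan(π/4)) = 0.02945 m from the centre, with end-angles ±π/4.
One side contributes B₁ = (μ₀I/4πd)·2 sin(π/4) = 6.87×10⁻⁶ T.
All 4 sides add in the same direction: B = 4 × 6.87×10⁻⁶ = 2.75×10⁻⁵ T.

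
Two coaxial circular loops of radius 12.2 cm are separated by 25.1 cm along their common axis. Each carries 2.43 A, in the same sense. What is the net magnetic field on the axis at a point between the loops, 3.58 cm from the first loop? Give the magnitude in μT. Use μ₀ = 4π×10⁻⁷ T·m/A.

B ≈ 12.6 μT

Each loop contributes B = μ₀IR²/[2(R²+z²)^(3/2)] on the axis, with z measured from that loop.
Loop 1 (z = 0.0358 m): B₁ = 1.11×10⁻⁵ T. Loop 2 (z = 0.2152 m): B₂ = 1.50×10⁻⁶ T.
The fields add: B = B₁ + B₂ = 1.26×10⁻⁵ T.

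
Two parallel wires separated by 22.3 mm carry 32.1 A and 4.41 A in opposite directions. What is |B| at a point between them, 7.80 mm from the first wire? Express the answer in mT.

B ≈ 0.884 mT

Each long wire gives B = μ₀I/(2πd). Distances are d₁ = 0.0078 m and d₂ = 0.0145 m.
B₁ = 8.23×10⁻⁴ T, B₂ = 6.08×10⁻⁵ T.
Between antiparallel currents both contributions point the same way, so they add. B = B₁ + B₂ = 8.23×10⁻⁴ + 6.08×10⁻⁵ = 8.84×10⁻⁴ T.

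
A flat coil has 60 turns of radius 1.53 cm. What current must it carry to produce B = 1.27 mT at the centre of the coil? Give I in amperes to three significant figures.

For an N-turn coil, B = Nμ₀I/(2R) with R = 0.0153 m, so I = 2RB/(Nμ₀) = 2 × 0.0153 × 1.27×10⁻³ / (60 × 4π×10⁻⁷) = 0.515 A.

I ≈ 0.515 A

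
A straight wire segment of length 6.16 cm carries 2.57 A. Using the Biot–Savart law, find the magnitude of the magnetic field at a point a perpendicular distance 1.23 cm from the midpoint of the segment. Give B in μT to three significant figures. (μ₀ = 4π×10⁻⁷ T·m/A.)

For a finite straight segment, B = (μ₀I/4πd)(sinθ₁ + sinθ₂), where θ₁, θ₂ are the angles from the perpendicular to each end.
The perpendicular from the point meets the wire at its midpoint, so each end is L/2 = 0.0308 m away along the wire.
sinθ₁ = 0.0308/√(0.0308²+0.0123²) = 0.9287; sinθ₂ = 0.0308/√(0.0308²+0.0123²) = 0.9287.
B = (4π×10⁻⁷ × 2.57) / (4π × 0.0123) × (0.9287 + 0.9287) = 3.88×10⁻⁵ T.

B ≈ 38.8 μT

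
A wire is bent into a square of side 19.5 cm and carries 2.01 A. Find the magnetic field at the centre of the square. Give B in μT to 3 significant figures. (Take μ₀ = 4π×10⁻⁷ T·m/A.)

Each side is a finite straight segment at perpendicular distance d = a/(2 tan(π/4)) = 0.0975 m from the centre, with end-angles ±π/4.
One side contributes B₁ = (μ₀I/4πd)·2 sin(π/4) = 2.92×10⁻⁶ T.
All 4 sides add in the same direction: B = 4 × 2.92×10⁻⁶ = 1.17×10⁻⁵ T.

B ≈ 11.7 μT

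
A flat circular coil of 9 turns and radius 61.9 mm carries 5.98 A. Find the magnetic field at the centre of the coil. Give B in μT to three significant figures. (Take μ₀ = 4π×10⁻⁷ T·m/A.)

B ≈ 546 μT

For an N-turn flat coil, B = Nμ₀I/(2R) with R = 0.0619 m.
B = 9 × 6.07×10⁻⁵ T = 5.46×10⁻⁴ T.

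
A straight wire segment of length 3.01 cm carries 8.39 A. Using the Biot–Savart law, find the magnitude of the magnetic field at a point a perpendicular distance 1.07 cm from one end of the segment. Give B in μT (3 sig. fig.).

For a finite straight segment, B = (μ₀I/4πd)(sinθ₁ + sinθ₂), where θ₁, θ₂ are the angles from the perpendicular to each end.
The perpendicular foot is at one end, so the two end-offsets along the wire are 0 and L = 0.0301 m.
sinθ₁ = 0/√(0²+0.0107²) = 0.0000; sinθ₂ = 0.0301/√(0.0301²+0.0107²) = 0.9422.
B = (4π×10⁻⁷ × 8.39) / (4π × 0.0107) × (0.0000 + 0.9422) = 7.39×10⁻⁵ T.

B ≈ 73.9 μT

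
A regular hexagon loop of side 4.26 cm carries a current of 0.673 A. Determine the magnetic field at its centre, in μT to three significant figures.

Each side is a finite straight segment at perpendicular distance d = a/(2 tan(π/6)) = 0.03689 m from the centre, with end-angles ±π/6.
One side contributes B₁ = (μ₀I/4πd)·2 sin(π/6) = 1.82×10⁻⁶ T.
All 6 sides add in the same direction: B = 6 × 1.82×10⁻⁶ = 1.09×10⁻⁵ T.

B ≈ 10.9 μT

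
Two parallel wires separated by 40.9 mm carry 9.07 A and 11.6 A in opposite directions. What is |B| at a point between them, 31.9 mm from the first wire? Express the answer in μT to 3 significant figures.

Each long wire gives B = μ₀I/(2πd). Distances are d₁ = 0.0319 m and d₂ = 0.009 m.
B₁ = 5.69×10⁻⁵ T, B₂ = 2.58×10⁻⁴ T.
Between antiparallel currents both contributions point the same way, so they add. B = B₁ + B₂ = 5.69×10⁻⁵ + 2.58×10⁻⁴ = 3.15×10⁻⁴ T.

B ≈ 315 μT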